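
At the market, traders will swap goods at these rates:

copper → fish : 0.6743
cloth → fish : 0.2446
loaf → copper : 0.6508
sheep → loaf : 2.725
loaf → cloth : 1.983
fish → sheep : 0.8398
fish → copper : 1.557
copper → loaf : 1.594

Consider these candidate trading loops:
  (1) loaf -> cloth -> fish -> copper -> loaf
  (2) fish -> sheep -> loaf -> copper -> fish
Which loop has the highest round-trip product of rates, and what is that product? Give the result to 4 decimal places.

(1) 1.983 × 0.2446 × 1.557 × 1.594 = 1.20380
(2) 0.8398 × 2.725 × 0.6508 × 0.6743 = 1.00425
Highest is cycle (1) at 1.2038 (>1, arbitrage).

1.2038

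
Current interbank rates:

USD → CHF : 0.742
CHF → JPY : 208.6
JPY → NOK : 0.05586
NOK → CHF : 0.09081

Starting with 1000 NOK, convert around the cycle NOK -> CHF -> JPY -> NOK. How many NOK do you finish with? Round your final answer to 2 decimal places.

1000 NOK × 0.09081 = 90.81 CHF
90.81 CHF × 208.6 = 18942.966 JPY
18942.966 JPY × 0.05586 = 1058.15408076 NOK

1058.15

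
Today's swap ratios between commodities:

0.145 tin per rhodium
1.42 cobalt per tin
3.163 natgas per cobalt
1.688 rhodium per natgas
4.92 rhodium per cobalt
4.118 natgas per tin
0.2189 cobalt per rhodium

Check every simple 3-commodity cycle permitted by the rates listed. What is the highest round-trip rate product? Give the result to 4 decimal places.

1.1687

cobalt→natgas→rhodium→cobalt: 3.163 × 1.688 × 0.2189 = 1.16874
cobalt→rhodium→tin→cobalt: 4.92 × 0.145 × 1.42 = 1.01303
natgas→rhodium→tin→natgas: 1.688 × 0.145 × 4.118 = 1.00792
Maximum is cobalt→natgas→rhodium→cobalt at 1.1687; arbitrage exists.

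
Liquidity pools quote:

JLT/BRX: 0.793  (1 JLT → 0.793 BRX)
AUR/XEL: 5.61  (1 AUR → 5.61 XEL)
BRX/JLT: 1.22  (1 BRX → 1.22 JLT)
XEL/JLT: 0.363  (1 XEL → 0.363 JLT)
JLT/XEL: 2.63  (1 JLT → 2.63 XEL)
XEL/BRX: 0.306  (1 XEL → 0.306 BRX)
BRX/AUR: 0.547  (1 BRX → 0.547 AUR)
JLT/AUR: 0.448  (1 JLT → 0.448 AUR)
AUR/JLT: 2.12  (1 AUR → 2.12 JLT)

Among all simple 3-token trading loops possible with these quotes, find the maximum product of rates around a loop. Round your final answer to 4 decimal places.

0.9818

XEL→BRX→JLT→XEL: 0.306 × 1.22 × 2.63 = 0.98183
XEL→BRX→AUR→XEL: 0.306 × 0.547 × 5.61 = 0.93901
BRX→AUR→JLT→BRX: 0.547 × 2.12 × 0.793 = 0.91959
XEL→JLT→AUR→XEL: 0.363 × 0.448 × 5.61 = 0.91232
Maximum is XEL→BRX→JLT→XEL at 0.9818; no arbitrage — every cycle loses value.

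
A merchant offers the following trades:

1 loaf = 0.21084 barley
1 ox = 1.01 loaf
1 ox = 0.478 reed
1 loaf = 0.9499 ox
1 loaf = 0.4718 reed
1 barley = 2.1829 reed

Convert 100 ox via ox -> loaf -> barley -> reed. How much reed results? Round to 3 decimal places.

46.485

100 ox × 1.01 = 101 loaf
101 loaf × 0.21084 = 21.29484 barley
21.29484 barley × 2.1829 = 46.484506236 reed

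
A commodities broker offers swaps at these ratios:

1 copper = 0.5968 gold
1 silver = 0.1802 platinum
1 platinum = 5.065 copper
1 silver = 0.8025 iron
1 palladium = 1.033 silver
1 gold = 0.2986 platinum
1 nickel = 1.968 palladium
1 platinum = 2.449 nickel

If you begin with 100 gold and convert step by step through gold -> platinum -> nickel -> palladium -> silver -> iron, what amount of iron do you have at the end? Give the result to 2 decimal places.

119.30

100 gold × 0.2986 = 29.86 platinum
29.86 platinum × 2.449 = 73.12714 nickel
73.12714 nickel × 1.968 = 143.91421152 palladium
143.91421152 palladium × 1.033 = 148.66338050016 silver
148.66338050016 silver × 0.8025 = 119.3023628513784 iron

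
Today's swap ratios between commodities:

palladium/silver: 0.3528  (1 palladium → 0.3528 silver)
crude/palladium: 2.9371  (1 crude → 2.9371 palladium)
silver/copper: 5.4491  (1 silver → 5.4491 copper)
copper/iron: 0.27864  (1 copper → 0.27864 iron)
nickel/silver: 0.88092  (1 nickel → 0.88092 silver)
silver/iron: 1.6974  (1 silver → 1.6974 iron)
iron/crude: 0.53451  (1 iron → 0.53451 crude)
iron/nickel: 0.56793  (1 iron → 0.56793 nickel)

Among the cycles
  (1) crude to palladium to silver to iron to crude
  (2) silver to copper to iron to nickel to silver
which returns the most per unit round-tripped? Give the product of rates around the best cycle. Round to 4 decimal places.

(1) 2.9371 × 0.3528 × 1.6974 × 0.53451 = 0.94013
(2) 5.4491 × 0.27864 × 0.56793 × 0.88092 = 0.75963
Highest is cycle (1) at 0.9401 (≤1, no arbitrage).

0.9401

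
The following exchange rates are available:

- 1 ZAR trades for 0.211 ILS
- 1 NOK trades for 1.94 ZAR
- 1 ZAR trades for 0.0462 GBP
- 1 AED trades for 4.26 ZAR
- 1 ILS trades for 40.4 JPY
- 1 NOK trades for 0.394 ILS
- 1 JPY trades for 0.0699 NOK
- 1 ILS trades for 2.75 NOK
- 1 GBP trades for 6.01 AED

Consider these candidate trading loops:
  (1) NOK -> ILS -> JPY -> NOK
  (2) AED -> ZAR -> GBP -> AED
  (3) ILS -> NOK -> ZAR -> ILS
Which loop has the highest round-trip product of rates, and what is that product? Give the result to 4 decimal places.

1.1828

(1) 0.394 × 40.4 × 0.0699 = 1.11264
(2) 4.26 × 0.0462 × 6.01 = 1.18284
(3) 2.75 × 1.94 × 0.211 = 1.12569
Highest is cycle (2) at 1.1828 (>1, arbitrage).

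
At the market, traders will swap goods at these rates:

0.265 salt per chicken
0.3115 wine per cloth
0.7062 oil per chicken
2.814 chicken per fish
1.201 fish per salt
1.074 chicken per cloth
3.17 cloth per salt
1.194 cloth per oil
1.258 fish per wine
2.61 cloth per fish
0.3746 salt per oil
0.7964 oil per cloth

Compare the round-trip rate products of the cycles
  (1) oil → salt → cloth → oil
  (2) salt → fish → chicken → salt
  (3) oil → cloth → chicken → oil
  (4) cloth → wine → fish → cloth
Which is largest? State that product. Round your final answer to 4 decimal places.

(1) 0.3746 × 3.17 × 0.7964 = 0.94571
(2) 1.201 × 2.814 × 0.265 = 0.89560
(3) 1.194 × 1.074 × 0.7062 = 0.90560
(4) 0.3115 × 1.258 × 2.61 = 1.02277
Highest is cycle (4) at 1.0228 (>1, arbitrage).

1.0228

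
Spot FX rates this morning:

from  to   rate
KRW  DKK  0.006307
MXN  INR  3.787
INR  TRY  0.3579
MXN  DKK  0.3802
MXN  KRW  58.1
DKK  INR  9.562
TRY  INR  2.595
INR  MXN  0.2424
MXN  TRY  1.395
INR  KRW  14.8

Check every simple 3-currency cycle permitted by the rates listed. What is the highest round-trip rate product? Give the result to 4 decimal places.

0.8926

KRW→DKK→INR→KRW: 0.006307 × 9.562 × 14.8 = 0.89255
MXN→DKK→INR→MXN: 0.3802 × 9.562 × 0.2424 = 0.88124
TRY→INR→MXN→TRY: 2.595 × 0.2424 × 1.395 = 0.87749
Maximum is KRW→DKK→INR→KRW at 0.8926; no arbitrage — every cycle loses value.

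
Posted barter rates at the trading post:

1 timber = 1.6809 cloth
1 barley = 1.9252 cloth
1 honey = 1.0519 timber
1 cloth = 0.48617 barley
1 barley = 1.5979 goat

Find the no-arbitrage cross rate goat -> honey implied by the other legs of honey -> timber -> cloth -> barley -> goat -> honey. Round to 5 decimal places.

Known legs of the cycle: 1.0519 × 1.6809 × 0.48617 × 1.5979 = 1.37358040103217453
For no arbitrage the full-cycle product must be 1, so the missing rate is 1 / 1.37358040103217453 ≈ 0.7280244.

0.72802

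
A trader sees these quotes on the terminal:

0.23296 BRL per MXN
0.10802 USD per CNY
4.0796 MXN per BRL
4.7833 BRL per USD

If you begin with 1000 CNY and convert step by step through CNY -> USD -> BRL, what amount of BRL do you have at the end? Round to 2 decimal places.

1000 CNY × 0.10802 = 108.02 USD
108.02 USD × 4.7833 = 516.692066 BRL

516.69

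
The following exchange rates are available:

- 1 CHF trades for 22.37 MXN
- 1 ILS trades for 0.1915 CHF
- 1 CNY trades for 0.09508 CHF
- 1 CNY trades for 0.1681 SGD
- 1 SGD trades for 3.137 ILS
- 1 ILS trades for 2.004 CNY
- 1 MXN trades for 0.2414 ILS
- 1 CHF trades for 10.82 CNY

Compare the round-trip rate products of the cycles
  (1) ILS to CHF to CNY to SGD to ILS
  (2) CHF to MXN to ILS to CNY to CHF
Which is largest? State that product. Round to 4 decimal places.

(1) 0.1915 × 10.82 × 0.1681 × 3.137 = 1.09264
(2) 22.37 × 0.2414 × 2.004 × 0.09508 = 1.02894
Highest is cycle (1) at 1.0926 (>1, arbitrage).

1.0926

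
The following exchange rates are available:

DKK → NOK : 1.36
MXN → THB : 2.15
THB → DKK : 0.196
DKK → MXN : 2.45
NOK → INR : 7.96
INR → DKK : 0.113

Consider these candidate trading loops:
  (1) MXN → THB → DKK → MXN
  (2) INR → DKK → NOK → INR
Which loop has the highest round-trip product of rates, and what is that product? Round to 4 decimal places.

(1) 2.15 × 0.196 × 2.45 = 1.03243
(2) 0.113 × 1.36 × 7.96 = 1.22329
Highest is cycle (2) at 1.2233 (>1, arbitrage).

1.2233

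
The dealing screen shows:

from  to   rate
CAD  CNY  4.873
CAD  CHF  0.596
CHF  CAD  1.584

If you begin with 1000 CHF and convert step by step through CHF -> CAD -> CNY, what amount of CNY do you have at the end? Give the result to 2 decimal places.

7718.83

1000 CHF × 1.584 = 1584 CAD
1584 CAD × 4.873 = 7718.832 CNY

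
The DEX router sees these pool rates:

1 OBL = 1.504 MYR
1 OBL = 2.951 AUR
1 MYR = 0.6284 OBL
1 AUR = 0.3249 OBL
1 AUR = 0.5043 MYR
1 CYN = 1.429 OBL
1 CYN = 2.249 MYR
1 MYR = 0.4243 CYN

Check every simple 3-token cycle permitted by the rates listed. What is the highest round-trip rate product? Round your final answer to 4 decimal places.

MYR→OBL→AUR→MYR: 0.6284 × 2.951 × 0.5043 = 0.93518
MYR→CYN→OBL→MYR: 0.4243 × 1.429 × 1.504 = 0.91191
Maximum is MYR→OBL→AUR→MYR at 0.9352; no arbitrage — every cycle loses value.

0.9352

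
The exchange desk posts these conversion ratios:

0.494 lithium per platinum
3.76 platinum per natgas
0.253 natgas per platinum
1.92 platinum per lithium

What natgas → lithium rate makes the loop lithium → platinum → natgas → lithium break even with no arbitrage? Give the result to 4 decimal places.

2.0586

Known legs of the cycle: 1.92 × 0.253 = 0.48576
For no arbitrage the full-cycle product must be 1, so the missing rate is 1 / 0.48576 ≈ 2.058630.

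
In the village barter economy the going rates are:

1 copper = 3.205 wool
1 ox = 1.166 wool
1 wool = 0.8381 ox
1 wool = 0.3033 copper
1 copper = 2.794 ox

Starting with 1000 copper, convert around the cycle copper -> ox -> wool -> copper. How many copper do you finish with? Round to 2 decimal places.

1000 copper × 2.794 = 2794 ox
2794 ox × 1.166 = 3257.804 wool
3257.804 wool × 0.3033 = 988.0919532 copper

988.09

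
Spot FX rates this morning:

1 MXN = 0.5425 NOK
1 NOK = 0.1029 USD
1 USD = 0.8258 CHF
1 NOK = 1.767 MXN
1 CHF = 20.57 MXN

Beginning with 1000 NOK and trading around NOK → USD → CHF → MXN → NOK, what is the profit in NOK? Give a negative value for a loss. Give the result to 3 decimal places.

-51.747

1000 NOK × 0.1029 = 102.9 USD
102.9 USD × 0.8258 = 84.97482 CHF
84.97482 CHF × 20.57 = 1747.9320474 MXN
1747.9320474 MXN × 0.5425 = 948.2531357145 NOK
Net change: 948.2531357145 − 1000 = -51.7468642855 NOK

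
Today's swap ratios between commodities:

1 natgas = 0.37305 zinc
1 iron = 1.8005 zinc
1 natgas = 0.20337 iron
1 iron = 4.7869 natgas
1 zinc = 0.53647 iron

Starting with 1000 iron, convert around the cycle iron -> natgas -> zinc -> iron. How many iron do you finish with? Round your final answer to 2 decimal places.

958.00

1000 iron × 4.7869 = 4786.9 natgas
4786.9 natgas × 0.37305 = 1785.753045 zinc
1785.753045 zinc × 0.53647 = 958.00293605115 iron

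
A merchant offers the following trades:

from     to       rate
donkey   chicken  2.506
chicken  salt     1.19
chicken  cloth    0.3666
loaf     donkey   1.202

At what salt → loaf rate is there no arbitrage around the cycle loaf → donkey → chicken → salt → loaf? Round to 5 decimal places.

Known legs of the cycle: 1.202 × 2.506 × 1.19 = 3.58453228
For no arbitrage the full-cycle product must be 1, so the missing rate is 1 / 3.58453228 ≈ 0.2789764.

0.27898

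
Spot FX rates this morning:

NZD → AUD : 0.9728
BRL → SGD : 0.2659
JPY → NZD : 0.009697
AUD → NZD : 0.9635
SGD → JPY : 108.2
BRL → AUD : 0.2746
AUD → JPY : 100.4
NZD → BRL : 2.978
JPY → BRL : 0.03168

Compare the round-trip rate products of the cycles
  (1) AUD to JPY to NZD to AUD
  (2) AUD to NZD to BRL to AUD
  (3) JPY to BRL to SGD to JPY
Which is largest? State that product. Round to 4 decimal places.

0.9471

(1) 100.4 × 0.009697 × 0.9728 = 0.94710
(2) 0.9635 × 2.978 × 0.2746 = 0.78791
(3) 0.03168 × 0.2659 × 108.2 = 0.91145
Highest is cycle (1) at 0.9471 (≤1, no arbitrage).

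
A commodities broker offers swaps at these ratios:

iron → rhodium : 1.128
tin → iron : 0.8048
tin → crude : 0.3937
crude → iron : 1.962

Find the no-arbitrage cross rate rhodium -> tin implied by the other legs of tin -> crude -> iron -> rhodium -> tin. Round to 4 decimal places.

Known legs of the cycle: 0.3937 × 1.962 × 1.128 = 0.8713116432
For no arbitrage the full-cycle product must be 1, so the missing rate is 1 / 0.8713116432 ≈ 1.147695.

1.1477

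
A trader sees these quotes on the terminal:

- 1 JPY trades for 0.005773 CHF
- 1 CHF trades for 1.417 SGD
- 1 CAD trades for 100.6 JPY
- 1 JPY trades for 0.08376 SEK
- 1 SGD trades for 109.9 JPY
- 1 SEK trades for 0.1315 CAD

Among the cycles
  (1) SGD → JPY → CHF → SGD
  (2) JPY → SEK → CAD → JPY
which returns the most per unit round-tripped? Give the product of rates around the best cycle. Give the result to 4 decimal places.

(1) 109.9 × 0.005773 × 1.417 = 0.89902
(2) 0.08376 × 0.1315 × 100.6 = 1.10805
Highest is cycle (2) at 1.1081 (>1, arbitrage).

1.1081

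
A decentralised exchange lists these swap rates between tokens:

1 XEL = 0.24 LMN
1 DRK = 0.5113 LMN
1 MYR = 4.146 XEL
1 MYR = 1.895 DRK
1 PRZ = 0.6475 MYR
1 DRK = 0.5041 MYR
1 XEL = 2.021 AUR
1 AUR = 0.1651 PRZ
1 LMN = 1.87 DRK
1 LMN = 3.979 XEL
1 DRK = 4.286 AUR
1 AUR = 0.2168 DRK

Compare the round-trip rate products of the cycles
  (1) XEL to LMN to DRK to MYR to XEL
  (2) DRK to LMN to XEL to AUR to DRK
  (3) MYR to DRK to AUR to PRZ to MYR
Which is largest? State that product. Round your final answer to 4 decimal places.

(1) 0.24 × 1.87 × 0.5041 × 4.146 = 0.93799
(2) 0.5113 × 3.979 × 2.021 × 0.2168 = 0.89141
(3) 1.895 × 4.286 × 0.1651 × 0.6475 = 0.86826
Highest is cycle (1) at 0.9380 (≤1, no arbitrage).

0.9380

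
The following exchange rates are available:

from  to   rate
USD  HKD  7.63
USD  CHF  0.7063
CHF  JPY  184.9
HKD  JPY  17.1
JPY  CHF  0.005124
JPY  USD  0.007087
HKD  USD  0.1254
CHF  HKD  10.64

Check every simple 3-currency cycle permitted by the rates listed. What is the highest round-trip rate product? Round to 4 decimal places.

CHF→HKD→USD→CHF: 10.64 × 0.1254 × 0.7063 = 0.94239
JPY→CHF→HKD→JPY: 0.005124 × 10.64 × 17.1 = 0.93228
JPY→USD→CHF→JPY: 0.007087 × 0.7063 × 184.9 = 0.92553
JPY→USD→HKD→JPY: 0.007087 × 7.63 × 17.1 = 0.92466
Maximum is CHF→HKD→USD→CHF at 0.9424; no arbitrage — every cycle loses value.

0.9424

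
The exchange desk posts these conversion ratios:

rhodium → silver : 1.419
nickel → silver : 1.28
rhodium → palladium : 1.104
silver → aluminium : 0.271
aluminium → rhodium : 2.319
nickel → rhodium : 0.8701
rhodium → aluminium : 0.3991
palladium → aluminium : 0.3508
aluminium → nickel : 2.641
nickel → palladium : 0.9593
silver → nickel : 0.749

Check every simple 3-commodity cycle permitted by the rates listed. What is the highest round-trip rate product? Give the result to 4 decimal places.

silver→nickel→rhodium→silver: 0.749 × 0.8701 × 1.419 = 0.92477
aluminium→nickel→rhodium→aluminium: 2.641 × 0.8701 × 0.3991 = 0.91711
aluminium→nickel→silver→aluminium: 2.641 × 1.28 × 0.271 = 0.91611
aluminium→rhodium→palladium→aluminium: 2.319 × 1.104 × 0.3508 = 0.89811
aluminium→rhodium→silver→aluminium: 2.319 × 1.419 × 0.271 = 0.89177
aluminium→nickel→palladium→aluminium: 2.641 × 0.9593 × 0.3508 = 0.88876
Maximum is silver→nickel→rhodium→silver at 0.9248; no arbitrage — every cycle loses value.

0.9248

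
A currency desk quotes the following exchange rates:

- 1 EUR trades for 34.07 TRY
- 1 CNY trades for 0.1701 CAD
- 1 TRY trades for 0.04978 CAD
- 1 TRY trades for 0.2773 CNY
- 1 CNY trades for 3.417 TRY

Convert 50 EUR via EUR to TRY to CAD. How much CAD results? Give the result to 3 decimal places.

84.800

50 EUR × 34.07 = 1703.5 TRY
1703.5 TRY × 0.04978 = 84.80023 CAD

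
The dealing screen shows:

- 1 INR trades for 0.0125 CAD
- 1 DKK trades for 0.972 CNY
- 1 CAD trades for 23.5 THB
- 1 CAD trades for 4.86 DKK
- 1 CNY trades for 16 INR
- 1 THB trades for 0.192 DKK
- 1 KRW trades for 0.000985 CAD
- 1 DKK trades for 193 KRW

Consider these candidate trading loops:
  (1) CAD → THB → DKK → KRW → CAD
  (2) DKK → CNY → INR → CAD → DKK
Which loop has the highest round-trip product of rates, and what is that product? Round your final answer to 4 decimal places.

0.9448

(1) 23.5 × 0.192 × 193 × 0.000985 = 0.85775
(2) 0.972 × 16 × 0.0125 × 4.86 = 0.94478
Highest is cycle (2) at 0.9448 (≤1, no arbitrage).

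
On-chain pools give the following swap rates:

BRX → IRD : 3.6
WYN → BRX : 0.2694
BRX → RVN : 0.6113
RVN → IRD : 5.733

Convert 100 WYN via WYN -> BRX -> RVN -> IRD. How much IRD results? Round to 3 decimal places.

100 WYN × 0.2694 = 26.94 BRX
26.94 BRX × 0.6113 = 16.468422 RVN
16.468422 RVN × 5.733 = 94.413463326 IRD

94.413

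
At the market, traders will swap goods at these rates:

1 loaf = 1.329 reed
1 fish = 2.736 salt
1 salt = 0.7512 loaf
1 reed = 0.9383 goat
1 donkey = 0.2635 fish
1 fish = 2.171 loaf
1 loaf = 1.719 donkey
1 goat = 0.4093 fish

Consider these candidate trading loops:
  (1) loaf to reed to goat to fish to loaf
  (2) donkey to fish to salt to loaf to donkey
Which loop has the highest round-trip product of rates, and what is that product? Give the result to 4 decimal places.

(1) 1.329 × 0.9383 × 0.4093 × 2.171 = 1.10807
(2) 0.2635 × 2.736 × 0.7512 × 1.719 = 0.93095
Highest is cycle (1) at 1.1081 (>1, arbitrage).

1.1081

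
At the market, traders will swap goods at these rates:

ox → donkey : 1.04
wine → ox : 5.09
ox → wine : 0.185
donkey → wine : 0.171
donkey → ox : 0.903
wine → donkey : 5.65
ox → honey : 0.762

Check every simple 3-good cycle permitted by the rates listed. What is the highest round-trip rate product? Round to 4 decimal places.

wine→donkey→ox→wine: 5.65 × 0.903 × 0.185 = 0.94386
wine→ox→donkey→wine: 5.09 × 1.04 × 0.171 = 0.90521
Maximum is wine→donkey→ox→wine at 0.9439; no arbitrage — every cycle loses value.

0.9439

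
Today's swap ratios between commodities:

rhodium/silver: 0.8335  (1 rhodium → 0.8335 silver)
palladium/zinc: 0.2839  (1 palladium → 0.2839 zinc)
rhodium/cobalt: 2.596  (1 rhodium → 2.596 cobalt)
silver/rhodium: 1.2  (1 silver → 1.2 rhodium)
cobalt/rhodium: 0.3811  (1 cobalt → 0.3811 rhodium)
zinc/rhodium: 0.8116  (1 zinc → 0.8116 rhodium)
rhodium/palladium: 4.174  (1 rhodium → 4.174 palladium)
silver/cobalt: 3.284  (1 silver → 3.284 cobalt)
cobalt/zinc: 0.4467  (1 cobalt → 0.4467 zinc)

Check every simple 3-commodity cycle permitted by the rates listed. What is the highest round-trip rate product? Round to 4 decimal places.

rhodium→silver→cobalt→rhodium: 0.8335 × 3.284 × 0.3811 = 1.04315
rhodium→palladium→zinc→rhodium: 4.174 × 0.2839 × 0.8116 = 0.96174
rhodium→cobalt→zinc→rhodium: 2.596 × 0.4467 × 0.8116 = 0.94116
Maximum is rhodium→silver→cobalt→rhodium at 1.0432; arbitrage exists.

1.0432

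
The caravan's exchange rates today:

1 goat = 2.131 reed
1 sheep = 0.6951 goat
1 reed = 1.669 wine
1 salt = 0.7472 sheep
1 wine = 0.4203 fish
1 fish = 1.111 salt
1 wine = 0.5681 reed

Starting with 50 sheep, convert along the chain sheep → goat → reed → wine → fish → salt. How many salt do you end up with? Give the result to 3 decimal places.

50 sheep × 0.6951 = 34.755 goat
34.755 goat × 2.131 = 74.062905 reed
74.062905 reed × 1.669 = 123.610988445 wine
123.610988445 wine × 0.4203 = 51.9536984434335 fish
51.9536984434335 fish × 1.111 = 57.7205589706546185 salt

57.721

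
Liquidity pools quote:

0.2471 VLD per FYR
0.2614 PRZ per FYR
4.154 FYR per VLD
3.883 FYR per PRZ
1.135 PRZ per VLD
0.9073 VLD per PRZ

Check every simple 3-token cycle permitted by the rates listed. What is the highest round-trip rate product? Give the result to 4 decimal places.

FYR→VLD→PRZ→FYR: 0.2471 × 1.135 × 3.883 = 1.08902
FYR→PRZ→VLD→FYR: 0.2614 × 0.9073 × 4.154 = 0.98520
Maximum is FYR→VLD→PRZ→FYR at 1.0890; arbitrage exists.

1.0890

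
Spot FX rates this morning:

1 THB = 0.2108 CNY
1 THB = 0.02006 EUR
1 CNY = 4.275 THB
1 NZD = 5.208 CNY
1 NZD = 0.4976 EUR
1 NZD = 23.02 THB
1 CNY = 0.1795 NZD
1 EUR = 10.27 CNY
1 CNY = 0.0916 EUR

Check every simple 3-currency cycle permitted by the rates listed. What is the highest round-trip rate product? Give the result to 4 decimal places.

NZD→EUR→CNY→NZD: 0.4976 × 10.27 × 0.1795 = 0.91731
THB→EUR→CNY→THB: 0.02006 × 10.27 × 4.275 = 0.88072
NZD→THB→CNY→NZD: 23.02 × 0.2108 × 0.1795 = 0.87104
Maximum is NZD→EUR→CNY→NZD at 0.9173; no arbitrage — every cycle loses value.

0.9173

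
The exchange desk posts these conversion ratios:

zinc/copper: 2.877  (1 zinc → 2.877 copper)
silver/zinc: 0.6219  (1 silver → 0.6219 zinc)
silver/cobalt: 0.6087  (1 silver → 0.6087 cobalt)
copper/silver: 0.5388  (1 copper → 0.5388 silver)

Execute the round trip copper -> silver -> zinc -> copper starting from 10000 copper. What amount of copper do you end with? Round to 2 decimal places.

10000 copper × 0.5388 = 5388 silver
5388 silver × 0.6219 = 3350.7972 zinc
3350.7972 zinc × 2.877 = 9640.2435444 copper

9640.24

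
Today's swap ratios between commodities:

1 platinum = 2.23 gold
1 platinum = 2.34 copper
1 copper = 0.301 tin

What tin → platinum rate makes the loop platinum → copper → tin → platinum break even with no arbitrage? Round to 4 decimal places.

1.4198

Known legs of the cycle: 2.34 × 0.301 = 0.70434
For no arbitrage the full-cycle product must be 1, so the missing rate is 1 / 0.70434 ≈ 1.419769.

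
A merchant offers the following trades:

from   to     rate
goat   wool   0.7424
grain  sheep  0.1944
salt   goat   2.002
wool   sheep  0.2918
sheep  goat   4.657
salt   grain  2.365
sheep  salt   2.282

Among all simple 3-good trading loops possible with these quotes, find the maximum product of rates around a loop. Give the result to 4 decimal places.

grain→sheep→salt→grain: 0.1944 × 2.282 × 2.365 = 1.04916
wool→sheep→goat→wool: 0.2918 × 4.657 × 0.7424 = 1.00886
Maximum is grain→sheep→salt→grain at 1.0492; arbitrage exists.

1.0492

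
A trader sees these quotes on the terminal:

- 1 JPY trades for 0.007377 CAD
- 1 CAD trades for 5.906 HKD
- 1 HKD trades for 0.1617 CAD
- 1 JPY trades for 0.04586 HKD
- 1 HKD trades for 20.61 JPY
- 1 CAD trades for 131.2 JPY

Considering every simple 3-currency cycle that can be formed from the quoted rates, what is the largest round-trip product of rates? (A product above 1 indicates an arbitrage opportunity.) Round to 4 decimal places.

CAD→JPY→HKD→CAD: 131.2 × 0.04586 × 0.1617 = 0.97292
CAD→HKD→JPY→CAD: 5.906 × 20.61 × 0.007377 = 0.89795
Maximum is CAD→JPY→HKD→CAD at 0.9729; no arbitrage — every cycle loses value.

0.9729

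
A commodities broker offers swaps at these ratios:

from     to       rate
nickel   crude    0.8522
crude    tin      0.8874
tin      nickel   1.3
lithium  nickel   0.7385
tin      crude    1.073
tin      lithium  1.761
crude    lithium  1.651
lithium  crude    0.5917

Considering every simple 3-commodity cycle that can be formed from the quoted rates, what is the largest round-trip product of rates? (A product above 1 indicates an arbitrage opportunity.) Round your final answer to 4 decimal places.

1.0391

crude→lithium→nickel→crude: 1.651 × 0.7385 × 0.8522 = 1.03906
crude→tin→nickel→crude: 0.8874 × 1.3 × 0.8522 = 0.98311
crude→tin→lithium→crude: 0.8874 × 1.761 × 0.5917 = 0.92466
Maximum is crude→lithium→nickel→crude at 1.0391; arbitrage exists.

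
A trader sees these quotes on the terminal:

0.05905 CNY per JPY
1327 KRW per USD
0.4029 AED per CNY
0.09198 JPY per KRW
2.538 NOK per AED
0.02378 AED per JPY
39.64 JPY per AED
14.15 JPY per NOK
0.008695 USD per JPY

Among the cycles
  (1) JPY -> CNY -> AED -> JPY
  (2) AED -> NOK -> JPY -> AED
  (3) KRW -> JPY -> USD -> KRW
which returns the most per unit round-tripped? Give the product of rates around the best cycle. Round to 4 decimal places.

(1) 0.05905 × 0.4029 × 39.64 = 0.94308
(2) 2.538 × 14.15 × 0.02378 = 0.85400
(3) 0.09198 × 0.008695 × 1327 = 1.06129
Highest is cycle (3) at 1.0613 (>1, arbitrage).

1.0613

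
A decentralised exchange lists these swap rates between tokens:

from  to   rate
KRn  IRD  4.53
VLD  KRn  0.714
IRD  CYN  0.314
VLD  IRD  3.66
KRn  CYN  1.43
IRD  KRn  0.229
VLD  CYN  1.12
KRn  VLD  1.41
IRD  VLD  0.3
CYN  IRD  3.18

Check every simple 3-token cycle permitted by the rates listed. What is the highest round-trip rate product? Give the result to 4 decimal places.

VLD→IRD→KRn→VLD: 3.66 × 0.229 × 1.41 = 1.18178
VLD→CYN→IRD→VLD: 1.12 × 3.18 × 0.3 = 1.06848
IRD→KRn→CYN→IRD: 0.229 × 1.43 × 3.18 = 1.04135
VLD→KRn→IRD→VLD: 0.714 × 4.53 × 0.3 = 0.97033
Maximum is VLD→IRD→KRn→VLD at 1.1818; arbitrage exists.

1.1818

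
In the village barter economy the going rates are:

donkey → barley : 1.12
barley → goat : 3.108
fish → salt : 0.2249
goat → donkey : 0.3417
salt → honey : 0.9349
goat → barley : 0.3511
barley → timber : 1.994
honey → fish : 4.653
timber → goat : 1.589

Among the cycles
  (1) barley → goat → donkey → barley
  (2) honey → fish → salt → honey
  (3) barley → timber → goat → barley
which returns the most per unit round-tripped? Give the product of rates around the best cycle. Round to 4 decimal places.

1.1894

(1) 3.108 × 0.3417 × 1.12 = 1.18944
(2) 4.653 × 0.2249 × 0.9349 = 0.97834
(3) 1.994 × 1.589 × 0.3511 = 1.11245
Highest is cycle (1) at 1.1894 (>1, arbitrage).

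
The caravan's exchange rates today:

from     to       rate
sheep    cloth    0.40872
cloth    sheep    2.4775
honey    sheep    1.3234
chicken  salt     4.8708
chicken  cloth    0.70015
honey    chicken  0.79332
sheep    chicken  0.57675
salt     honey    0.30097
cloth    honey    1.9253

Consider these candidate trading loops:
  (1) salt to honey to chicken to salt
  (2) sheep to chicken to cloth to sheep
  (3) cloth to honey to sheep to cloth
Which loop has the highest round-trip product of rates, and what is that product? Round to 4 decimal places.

1.1630

(1) 0.30097 × 0.79332 × 4.8708 = 1.16298
(2) 0.57675 × 0.70015 × 2.4775 = 1.00044
(3) 1.9253 × 1.3234 × 0.40872 = 1.04139
Highest is cycle (1) at 1.1630 (>1, arbitrage).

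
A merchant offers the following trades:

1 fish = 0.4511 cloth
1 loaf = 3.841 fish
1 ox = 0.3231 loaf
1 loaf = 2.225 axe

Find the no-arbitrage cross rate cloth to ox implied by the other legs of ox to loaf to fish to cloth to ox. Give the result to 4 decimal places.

Known legs of the cycle: 0.3231 × 3.841 × 0.4511 = 0.55982732481
For no arbitrage the full-cycle product must be 1, so the missing rate is 1 / 0.55982732481 ≈ 1.786265.

1.7863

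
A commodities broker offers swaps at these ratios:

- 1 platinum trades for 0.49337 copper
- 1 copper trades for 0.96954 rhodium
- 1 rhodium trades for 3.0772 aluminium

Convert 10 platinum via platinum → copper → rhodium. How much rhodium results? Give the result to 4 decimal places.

4.7834

10 platinum × 0.49337 = 4.9337 copper
4.9337 copper × 0.96954 = 4.783419498 rhodium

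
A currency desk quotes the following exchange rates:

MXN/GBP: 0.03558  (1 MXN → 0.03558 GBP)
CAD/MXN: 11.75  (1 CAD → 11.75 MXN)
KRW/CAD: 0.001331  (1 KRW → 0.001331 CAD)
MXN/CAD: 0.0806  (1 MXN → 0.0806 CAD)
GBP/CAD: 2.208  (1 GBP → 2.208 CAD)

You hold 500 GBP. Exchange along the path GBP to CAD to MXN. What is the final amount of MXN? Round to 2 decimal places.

12972.00

500 GBP × 2.208 = 1104 CAD
1104 CAD × 11.75 = 12972 MXN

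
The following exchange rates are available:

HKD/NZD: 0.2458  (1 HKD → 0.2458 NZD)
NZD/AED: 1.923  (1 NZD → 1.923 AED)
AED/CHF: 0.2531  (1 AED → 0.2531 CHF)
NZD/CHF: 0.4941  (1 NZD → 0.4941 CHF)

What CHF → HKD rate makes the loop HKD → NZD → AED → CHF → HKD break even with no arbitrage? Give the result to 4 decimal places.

Known legs of the cycle: 0.2458 × 1.923 × 0.2531 = 0.11963363754
For no arbitrage the full-cycle product must be 1, so the missing rate is 1 / 0.11963363754 ≈ 8.358853.

8.3589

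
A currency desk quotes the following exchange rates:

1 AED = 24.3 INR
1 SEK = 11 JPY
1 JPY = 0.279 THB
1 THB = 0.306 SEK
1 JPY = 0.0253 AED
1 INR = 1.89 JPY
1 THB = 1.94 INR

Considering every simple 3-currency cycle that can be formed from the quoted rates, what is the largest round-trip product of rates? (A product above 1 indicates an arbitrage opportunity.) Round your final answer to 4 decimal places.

INR→JPY→AED→INR: 1.89 × 0.0253 × 24.3 = 1.16195
INR→JPY→THB→INR: 1.89 × 0.279 × 1.94 = 1.02298
SEK→JPY→THB→SEK: 11 × 0.279 × 0.306 = 0.93911
Maximum is INR→JPY→AED→INR at 1.1620; arbitrage exists.

1.1620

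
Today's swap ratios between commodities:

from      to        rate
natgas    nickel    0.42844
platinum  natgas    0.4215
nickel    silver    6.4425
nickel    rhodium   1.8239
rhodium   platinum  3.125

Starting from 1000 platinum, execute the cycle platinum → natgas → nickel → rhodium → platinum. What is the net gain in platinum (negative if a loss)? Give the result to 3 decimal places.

29.292

1000 platinum × 0.4215 = 421.5 natgas
421.5 natgas × 0.42844 = 180.58746 nickel
180.58746 nickel × 1.8239 = 329.373468294 rhodium
329.373468294 rhodium × 3.125 = 1029.29208841875 platinum
Net change: 1029.29208841875 − 1000 = 29.29208841875 platinum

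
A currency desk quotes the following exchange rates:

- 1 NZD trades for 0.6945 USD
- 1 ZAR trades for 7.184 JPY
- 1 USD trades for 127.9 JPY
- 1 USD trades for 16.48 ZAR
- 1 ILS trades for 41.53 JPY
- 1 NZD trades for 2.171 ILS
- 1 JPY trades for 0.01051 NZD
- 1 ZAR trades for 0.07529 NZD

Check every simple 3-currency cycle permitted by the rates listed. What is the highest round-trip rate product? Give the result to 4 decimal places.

NZD→ILS→JPY→NZD: 2.171 × 41.53 × 0.01051 = 0.94760
NZD→USD→JPY→NZD: 0.6945 × 127.9 × 0.01051 = 0.93357
ZAR→NZD→USD→ZAR: 0.07529 × 0.6945 × 16.48 = 0.86172
Maximum is NZD→ILS→JPY→NZD at 0.9476; no arbitrage — every cycle loses value.

0.9476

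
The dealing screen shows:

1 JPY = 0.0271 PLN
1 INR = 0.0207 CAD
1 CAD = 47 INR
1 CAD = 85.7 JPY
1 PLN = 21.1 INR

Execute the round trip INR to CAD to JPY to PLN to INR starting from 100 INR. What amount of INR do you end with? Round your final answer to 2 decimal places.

101.44

100 INR × 0.0207 = 2.07 CAD
2.07 CAD × 85.7 = 177.399 JPY
177.399 JPY × 0.0271 = 4.8075129 PLN
4.8075129 PLN × 21.1 = 101.43852219 INR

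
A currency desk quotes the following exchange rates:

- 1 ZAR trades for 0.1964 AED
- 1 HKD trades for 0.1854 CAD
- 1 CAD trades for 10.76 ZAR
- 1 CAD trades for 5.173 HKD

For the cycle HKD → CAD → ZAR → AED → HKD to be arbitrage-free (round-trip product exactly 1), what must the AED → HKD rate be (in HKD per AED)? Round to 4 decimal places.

2.5523

Known legs of the cycle: 0.1854 × 10.76 × 0.1964 = 0.3917991456
For no arbitrage the full-cycle product must be 1, so the missing rate is 1 / 0.3917991456 ≈ 2.552328.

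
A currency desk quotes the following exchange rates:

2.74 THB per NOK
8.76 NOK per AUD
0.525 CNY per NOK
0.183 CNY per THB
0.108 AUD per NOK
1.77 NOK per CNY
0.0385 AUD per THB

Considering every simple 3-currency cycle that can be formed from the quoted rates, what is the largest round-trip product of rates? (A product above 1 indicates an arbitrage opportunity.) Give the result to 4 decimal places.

THB→AUD→NOK→THB: 0.0385 × 8.76 × 2.74 = 0.92409
THB→CNY→NOK→THB: 0.183 × 1.77 × 2.74 = 0.88751
Maximum is THB→AUD→NOK→THB at 0.9241; no arbitrage — every cycle loses value.

0.9241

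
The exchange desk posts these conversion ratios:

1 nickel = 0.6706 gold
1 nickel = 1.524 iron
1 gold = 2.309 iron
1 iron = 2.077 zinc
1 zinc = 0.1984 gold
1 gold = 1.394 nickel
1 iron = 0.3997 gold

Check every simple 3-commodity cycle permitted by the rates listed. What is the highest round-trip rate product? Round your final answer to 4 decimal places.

gold→iron→zinc→gold: 2.309 × 2.077 × 0.1984 = 0.95149
gold→nickel→iron→gold: 1.394 × 1.524 × 0.3997 = 0.84915
Maximum is gold→iron→zinc→gold at 0.9515; no arbitrage — every cycle loses value.

0.9515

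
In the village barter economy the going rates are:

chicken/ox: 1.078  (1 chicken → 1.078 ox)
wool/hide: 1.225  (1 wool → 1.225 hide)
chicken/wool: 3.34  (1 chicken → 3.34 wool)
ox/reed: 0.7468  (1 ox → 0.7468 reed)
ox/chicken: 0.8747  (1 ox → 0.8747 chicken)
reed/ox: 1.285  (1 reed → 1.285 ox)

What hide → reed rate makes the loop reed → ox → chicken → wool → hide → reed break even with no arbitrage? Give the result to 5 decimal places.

0.21745

Known legs of the cycle: 1.285 × 0.8747 × 3.34 × 1.225 = 4.59880303925
For no arbitrage the full-cycle product must be 1, so the missing rate is 1 / 4.59880303925 ≈ 0.2174479.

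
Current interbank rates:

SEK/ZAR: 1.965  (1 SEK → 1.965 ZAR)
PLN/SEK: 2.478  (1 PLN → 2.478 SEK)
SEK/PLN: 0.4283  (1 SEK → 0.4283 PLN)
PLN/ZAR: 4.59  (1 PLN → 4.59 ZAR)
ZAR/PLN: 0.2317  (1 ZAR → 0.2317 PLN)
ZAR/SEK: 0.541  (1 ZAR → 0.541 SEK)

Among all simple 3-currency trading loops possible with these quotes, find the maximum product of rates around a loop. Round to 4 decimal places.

1.1282

ZAR→PLN→SEK→ZAR: 0.2317 × 2.478 × 1.965 = 1.12821
ZAR→SEK→PLN→ZAR: 0.541 × 0.4283 × 4.59 = 1.06355
Maximum is ZAR→PLN→SEK→ZAR at 1.1282; arbitrage exists.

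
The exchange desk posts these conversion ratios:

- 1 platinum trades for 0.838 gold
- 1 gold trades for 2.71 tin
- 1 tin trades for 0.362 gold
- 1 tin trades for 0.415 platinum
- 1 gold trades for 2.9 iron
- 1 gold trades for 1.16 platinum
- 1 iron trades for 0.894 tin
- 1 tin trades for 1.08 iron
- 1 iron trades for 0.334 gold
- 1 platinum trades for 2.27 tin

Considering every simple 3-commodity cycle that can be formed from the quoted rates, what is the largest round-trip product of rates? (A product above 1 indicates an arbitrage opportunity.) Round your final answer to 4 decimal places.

iron→gold→tin→iron: 0.334 × 2.71 × 1.08 = 0.97755
gold→platinum→tin→gold: 1.16 × 2.27 × 0.362 = 0.95322
gold→tin→platinum→gold: 2.71 × 0.415 × 0.838 = 0.94246
iron→tin→gold→iron: 0.894 × 0.362 × 2.9 = 0.93852
Maximum is iron→gold→tin→iron at 0.9776; no arbitrage — every cycle loses value.

0.9776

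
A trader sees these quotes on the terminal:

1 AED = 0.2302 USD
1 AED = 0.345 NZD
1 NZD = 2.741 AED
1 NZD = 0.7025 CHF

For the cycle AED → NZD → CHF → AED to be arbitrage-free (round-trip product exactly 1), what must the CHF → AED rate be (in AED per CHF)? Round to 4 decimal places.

4.1261

Known legs of the cycle: 0.345 × 0.7025 = 0.2423625
For no arbitrage the full-cycle product must be 1, so the missing rate is 1 / 0.2423625 ≈ 4.126051.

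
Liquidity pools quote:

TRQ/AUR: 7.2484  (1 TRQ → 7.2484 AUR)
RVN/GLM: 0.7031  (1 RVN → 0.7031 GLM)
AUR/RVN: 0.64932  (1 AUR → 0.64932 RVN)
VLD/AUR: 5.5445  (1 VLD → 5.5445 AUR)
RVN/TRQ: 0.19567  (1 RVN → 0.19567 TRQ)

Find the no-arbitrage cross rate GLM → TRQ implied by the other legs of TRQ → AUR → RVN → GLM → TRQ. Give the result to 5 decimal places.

0.30219

Known legs of the cycle: 7.2484 × 0.64932 × 0.7031 = 3.3091620079728
For no arbitrage the full-cycle product must be 1, so the missing rate is 1 / 3.3091620079728 ≈ 0.3021913.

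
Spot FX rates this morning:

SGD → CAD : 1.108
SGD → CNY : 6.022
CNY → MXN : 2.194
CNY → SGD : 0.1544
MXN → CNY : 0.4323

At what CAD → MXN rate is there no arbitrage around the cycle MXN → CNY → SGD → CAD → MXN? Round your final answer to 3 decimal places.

Known legs of the cycle: 0.4323 × 0.1544 × 1.108 = 0.07395580896
For no arbitrage the full-cycle product must be 1, so the missing rate is 1 / 0.07395580896 ≈ 13.52159.

13.522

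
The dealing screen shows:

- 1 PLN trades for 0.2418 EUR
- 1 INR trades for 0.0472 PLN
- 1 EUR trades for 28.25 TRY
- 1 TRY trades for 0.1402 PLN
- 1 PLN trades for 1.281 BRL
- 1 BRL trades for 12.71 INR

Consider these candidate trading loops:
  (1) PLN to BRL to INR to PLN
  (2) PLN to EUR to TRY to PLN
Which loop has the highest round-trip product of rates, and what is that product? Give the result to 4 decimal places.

0.9577

(1) 1.281 × 12.71 × 0.0472 = 0.76849
(2) 0.2418 × 28.25 × 0.1402 = 0.95769
Highest is cycle (2) at 0.9577 (≤1, no arbitrage).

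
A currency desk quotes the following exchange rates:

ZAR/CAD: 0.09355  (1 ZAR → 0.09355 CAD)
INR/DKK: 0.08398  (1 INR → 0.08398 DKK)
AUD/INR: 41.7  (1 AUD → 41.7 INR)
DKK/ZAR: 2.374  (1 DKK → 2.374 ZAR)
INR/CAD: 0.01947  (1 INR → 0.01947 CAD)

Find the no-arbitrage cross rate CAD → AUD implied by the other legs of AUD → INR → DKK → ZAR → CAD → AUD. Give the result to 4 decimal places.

Known legs of the cycle: 41.7 × 0.08398 × 2.374 × 0.09355 = 0.7777435744182
For no arbitrage the full-cycle product must be 1, so the missing rate is 1 / 0.7777435744182 ≈ 1.285771.

1.2858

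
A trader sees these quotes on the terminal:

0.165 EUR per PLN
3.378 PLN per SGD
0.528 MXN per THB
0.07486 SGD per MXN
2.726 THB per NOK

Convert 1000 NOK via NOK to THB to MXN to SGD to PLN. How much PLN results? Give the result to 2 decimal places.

1000 NOK × 2.726 = 2726 THB
2726 THB × 0.528 = 1439.328 MXN
1439.328 MXN × 0.07486 = 107.74809408 SGD
107.74809408 SGD × 3.378 = 363.97306180224 PLN

363.97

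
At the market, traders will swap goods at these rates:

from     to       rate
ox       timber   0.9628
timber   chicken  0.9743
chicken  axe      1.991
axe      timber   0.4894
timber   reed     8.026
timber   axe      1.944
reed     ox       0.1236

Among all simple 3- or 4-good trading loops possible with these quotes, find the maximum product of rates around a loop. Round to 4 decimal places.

0.9551

reed→ox→timber→reed: 0.1236 × 0.9628 × 8.026 = 0.95511
timber→chicken→axe→timber: 0.9743 × 1.991 × 0.4894 = 0.94935
Maximum is reed→ox→timber→reed at 0.9551; no arbitrage — every cycle loses value.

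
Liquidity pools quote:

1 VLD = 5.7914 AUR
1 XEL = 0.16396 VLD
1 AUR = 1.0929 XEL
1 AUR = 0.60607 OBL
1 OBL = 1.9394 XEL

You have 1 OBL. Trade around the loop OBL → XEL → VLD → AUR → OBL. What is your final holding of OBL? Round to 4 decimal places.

1.1161

1 OBL × 1.9394 = 1.9394 XEL
1.9394 XEL × 0.16396 = 0.317984024 VLD
0.317984024 VLD × 5.7914 = 1.8415726765936 AUR
1.8415726765936 AUR × 0.60607 = 1.116121952103083152 OBL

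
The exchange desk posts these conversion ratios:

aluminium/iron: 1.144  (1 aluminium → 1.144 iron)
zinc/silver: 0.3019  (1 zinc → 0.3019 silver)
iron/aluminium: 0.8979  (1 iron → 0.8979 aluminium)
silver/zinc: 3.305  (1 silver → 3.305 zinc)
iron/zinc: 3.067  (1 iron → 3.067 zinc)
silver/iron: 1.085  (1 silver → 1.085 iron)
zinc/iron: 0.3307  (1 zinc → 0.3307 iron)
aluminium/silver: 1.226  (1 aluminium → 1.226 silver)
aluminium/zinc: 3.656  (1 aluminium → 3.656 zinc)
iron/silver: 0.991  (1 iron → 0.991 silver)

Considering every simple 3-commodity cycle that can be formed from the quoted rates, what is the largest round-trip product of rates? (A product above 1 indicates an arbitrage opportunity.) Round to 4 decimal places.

silver→iron→aluminium→silver: 1.085 × 0.8979 × 1.226 = 1.19440
aluminium→zinc→iron→aluminium: 3.656 × 0.3307 × 0.8979 = 1.08560
silver→zinc→iron→silver: 3.305 × 0.3307 × 0.991 = 1.08313
silver→iron→zinc→silver: 1.085 × 3.067 × 0.3019 = 1.00463
Maximum is silver→iron→aluminium→silver at 1.1944; arbitrage exists.

1.1944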